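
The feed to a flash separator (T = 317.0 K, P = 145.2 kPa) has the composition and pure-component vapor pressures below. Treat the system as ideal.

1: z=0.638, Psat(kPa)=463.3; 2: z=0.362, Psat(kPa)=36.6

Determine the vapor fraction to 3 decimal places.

Raoult's law: Kᵢ = Pᵢˢᵃᵗ/P = Pᵢˢᵃᵗ/145.2.
  K_1 = 463.3/145.2 = 3.19077, K_2 = 36.6/145.2 = 0.25207
Material balance + equilibrium reduce to Σ zᵢ(Kᵢ−1)/(1+ψ(Kᵢ−1)) = 0.
g(0) = ΣzᵢKᵢ − 1 = 1.127 and g(1) = 1 − Σzᵢ/Kᵢ = -0.636, so a root lies in (0, 1).
Binary case is linear: z₁(K₁−1)(1+ψ(K₂−1)) + z₂(K₂−1)(1+ψ(K₁−1)) = 0
⇒ ψ = [z₁(K₁−1)+z₂(K₂−1)] / [−(K₁−1)(K₂−1)] = 1.1270/1.6386 = 0.688

ψ = 0.688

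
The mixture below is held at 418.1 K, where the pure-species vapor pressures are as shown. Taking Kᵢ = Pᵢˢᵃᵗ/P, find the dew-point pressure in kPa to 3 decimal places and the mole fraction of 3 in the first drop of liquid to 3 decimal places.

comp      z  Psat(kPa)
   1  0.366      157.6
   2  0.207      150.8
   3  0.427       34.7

Pdew = 62.498 kPa, x_3 = 0.769

At the dew point ψ → 1, so Σzᵢ/Kᵢ = 1 with Kᵢ = Pᵢˢᵃᵗ/P ⇒ 1/P = Σzᵢ/Pᵢˢᵃᵗ.
1/P = 0.366/157.6 + 0.207/150.8 + 0.427/34.7 = 0.016000 ⇒ P = 62.498 kPa
xᵢ = zᵢP/Pᵢˢᵃᵗ ⇒ x_3 = 0.427·62.498/34.7 = 0.769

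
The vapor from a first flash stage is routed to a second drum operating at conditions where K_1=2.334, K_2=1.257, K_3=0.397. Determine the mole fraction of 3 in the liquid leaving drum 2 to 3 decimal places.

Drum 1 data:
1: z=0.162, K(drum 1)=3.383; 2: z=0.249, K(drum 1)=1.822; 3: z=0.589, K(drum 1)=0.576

x_3 (drum 2) = 0.523

Drum 1:
Iterate (Newton) starting at ψ₁ = 0.5:
  ψ₁ = 0.500: g = 0.0043, g' = -0.447 → ψ₁ = 0.510
Converged at ψ₁ = 0.510.
Drum-1 compositions:
  1: x = 0.073, y = 0.247
  2: x = 0.175, y = 0.320
  3: x = 0.751, y = 0.433
Drum-2 feed = drum-1 vapor: z₂ = (0.2475, 0.3197, 0.4328).
Drum 2:
Rachford–Rice: g(ψ₂) = Σ zᵢ(Kᵢ−1)/(1+ψ₂(Kᵢ−1)) = 0.
Check two-phase: ΣzᵢKᵢ = 1.151 > 1 and Σzᵢ/Kᵢ = 1.451 > 1, so g(0) = 0.151 > 0 and g(1) = -0.451 < 0.
Newton iteration, ψ₂⁰ = 0.35:
  ψ₂ = 0.350: g = -0.0303, g' = -0.475 → ψ₂ = 0.286
Converged at ψ₂ = 0.286.
  1: x = 0.179, y = 0.418
  2: x = 0.298, y = 0.374
  3: x = 0.523, y = 0.208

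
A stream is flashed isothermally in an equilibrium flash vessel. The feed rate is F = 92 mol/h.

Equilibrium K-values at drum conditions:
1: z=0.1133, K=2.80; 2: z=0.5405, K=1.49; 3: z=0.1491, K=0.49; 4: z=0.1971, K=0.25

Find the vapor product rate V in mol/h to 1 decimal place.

Rachford–Rice: g(β) = Σ zᵢ(Kᵢ−1)/(1+β(Kᵢ−1)) = 0.
g(0) = ΣzᵢKᵢ − 1 = 0.2449 and g(1) = 1 − Σzᵢ/Kᵢ = -0.4959, so a root lies in (0, 1).
Newton–Raphson from β = 0.5:
  β = 0.5000: g = -0.01852, g' = -0.5391 → β = 0.4656
  β = 0.4656: g = -0.00028, g' = -0.5232 → β = 0.4651
Converged at β = 0.4651.
Then V = β·F = 0.4651·92 = 42.8 mol/h and L = F − V = 49.2 mol/h.

V = 42.8 mol/h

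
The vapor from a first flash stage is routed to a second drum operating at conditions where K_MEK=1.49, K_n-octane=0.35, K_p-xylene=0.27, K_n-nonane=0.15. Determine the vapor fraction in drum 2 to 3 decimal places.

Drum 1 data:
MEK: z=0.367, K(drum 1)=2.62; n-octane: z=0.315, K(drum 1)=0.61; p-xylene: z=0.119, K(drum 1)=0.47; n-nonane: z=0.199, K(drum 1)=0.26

V/F (drum 2) = 0.209

Drum 1:
Rachford–Rice: g(ψ₁) = Σ zᵢ(Kᵢ−1)/(1+ψ₁(Kᵢ−1)) = 0.
Feasibility: ΣzᵢKᵢ = 1.261, Σzᵢ/Kᵢ = 1.675 — both > 1, two phases present.
Newton–Raphson from ψ₁ = 0.5:
  ψ₁ = 0.500: g = -0.1437, g' = -0.704 → ψ₁ = 0.296
  ψ₁ = 0.296: g = -0.0004, g' = -0.727 → ψ₁ = 0.295
Converged at ψ₁ = 0.295.
Drum-1 compositions:
  MEK: x = 0.248, y = 0.650
  n-octane: x = 0.356, y = 0.217
  p-xylene: x = 0.141, y = 0.066
  n-nonane: x = 0.255, y = 0.066
Drum-2 feed = drum-1 vapor: z₂ = (0.6503, 0.2172, 0.0663, 0.0662).
Drum 2:
Let ψ₂ = V/F and solve Σ zᵢ(Kᵢ−1)/(1+ψ₂(Kᵢ−1)) = 0.
g(0) = ΣzᵢKᵢ − 1 = 0.073 and g(1) = 1 − Σzᵢ/Kᵢ = -0.744, so a root lies in (0, 1).
Iterate (Newton) starting at ψ₂ = 0.5:
  ψ₂ = 0.500: g = -0.1273, g' = -0.534 → ψ₂ = 0.262
  ψ₂ = 0.262: g = -0.0199, g' = -0.389 → ψ₂ = 0.211
  ψ₂ = 0.211: g = -0.0005, g' = -0.372 → ψ₂ = 0.209
Converged at ψ₂ = 0.209.
  MEK: x = 0.590, y = 0.879
  n-octane: x = 0.251, y = 0.088
  p-xylene: x = 0.078, y = 0.021
  n-nonane: x = 0.081, y = 0.012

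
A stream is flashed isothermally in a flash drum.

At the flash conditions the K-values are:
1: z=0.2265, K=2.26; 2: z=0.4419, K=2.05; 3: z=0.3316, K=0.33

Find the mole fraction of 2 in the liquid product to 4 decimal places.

x_2 = 0.2546

Material balance + equilibrium reduce to Σ zᵢ(Kᵢ−1)/(1+ψ(Kᵢ−1)) = 0.
Check two-phase: ΣzᵢKᵢ = 1.5272 > 1 and Σzᵢ/Kᵢ = 1.3206 > 1, so g(0) = 0.5272 > 0 and g(1) = -0.3206 < 0.
Newton iteration, ψ⁰ = 0.36:
  ψ = 0.3600: g = 0.24026, g' = -0.6853 → ψ = 0.7106
  ψ = 0.7106: g = -0.00777, g' = -0.8022 → ψ = 0.7009
  ψ = 0.7009: g = -0.00005, g' = -0.7922 → ψ = 0.7008
Converged at ψ = 0.7008.
Compositions from xᵢ = zᵢ/(1+ψ(Kᵢ−1)), yᵢ = Kᵢxᵢ:
  1: x = 0.1203, y = 0.2718
  2: x = 0.2546, y = 0.5219
  3: x = 0.6252, y = 0.2063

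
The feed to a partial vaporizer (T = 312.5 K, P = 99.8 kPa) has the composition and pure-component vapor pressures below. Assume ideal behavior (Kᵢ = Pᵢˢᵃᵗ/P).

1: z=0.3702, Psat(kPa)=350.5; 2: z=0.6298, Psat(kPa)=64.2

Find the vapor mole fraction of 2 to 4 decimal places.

Raoult's law: Kᵢ = Pᵢˢᵃᵗ/P = Pᵢˢᵃᵗ/99.8.
  K_1 = 350.5/99.8 = 3.512024, K_2 = 64.2/99.8 = 0.643287
Let β = V/F and solve Σ zᵢ(Kᵢ−1)/(1+β(Kᵢ−1)) = 0.
Feasibility: ΣzᵢKᵢ = 1.7053, Σzᵢ/Kᵢ = 1.0844 — both > 1, two phases present.
Binary case is linear: z₁(K₁−1)(1+β(K₂−1)) + z₂(K₂−1)(1+β(K₁−1)) = 0
⇒ β = [z₁(K₁−1)+z₂(K₂−1)] / [−(K₁−1)(K₂−1)] = 0.70529/0.89607 = 0.7871
Compositions from xᵢ = zᵢ/(1+β(Kᵢ−1)), yᵢ = Kᵢxᵢ:
  1: x = 0.1243, y = 0.4367
  2: x = 0.8757, y = 0.5633

y_2 = 0.5633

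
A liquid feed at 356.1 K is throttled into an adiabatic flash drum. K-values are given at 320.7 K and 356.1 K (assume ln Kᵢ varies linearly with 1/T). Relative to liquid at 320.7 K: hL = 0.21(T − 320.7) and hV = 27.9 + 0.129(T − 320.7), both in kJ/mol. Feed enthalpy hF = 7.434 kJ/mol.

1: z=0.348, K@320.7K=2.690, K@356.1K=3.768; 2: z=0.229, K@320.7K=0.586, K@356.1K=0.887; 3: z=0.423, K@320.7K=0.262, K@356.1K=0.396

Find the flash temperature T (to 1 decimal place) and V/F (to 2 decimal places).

Adiabatic flash: solve Rachford–Rice at each trial T, then check hF = ψ·hV(T) + (1−ψ)·hL(T).
  T = 320.7 K: K = (2.690, 0.586, 0.262), RR gives ψ = 0.168, H_out = 4.682 kJ/mol
  T = 356.1 K: K = (3.768, 0.887, 0.396), RR gives ψ = 0.513, H_out = 20.288 kJ/mol
  T = 338.4 K: K = (3.212, 0.729, 0.326), RR gives ψ = 0.341, H_out = 12.739 kJ/mol
  T = 329.5 K: K = (2.945, 0.655, 0.293), RR gives ψ = 0.256, H_out = 8.805 kJ/mol
  T = 325.1 K: K = (2.816, 0.620, 0.277), RR gives ψ = 0.213, H_out = 6.781 kJ/mol
  T = 327.3 K: K = (2.880, 0.637, 0.285), RR gives ψ = 0.234, H_out = 7.801 kJ/mol
Linear interpolation between T = 325.1 (H_out = 6.781) and T = 327.3 (H_out = 7.801) on hF = 7.434 gives T ≈ 326.5 K, at which ψ = 0.23.

T = 326.5 K, V/F = 0.23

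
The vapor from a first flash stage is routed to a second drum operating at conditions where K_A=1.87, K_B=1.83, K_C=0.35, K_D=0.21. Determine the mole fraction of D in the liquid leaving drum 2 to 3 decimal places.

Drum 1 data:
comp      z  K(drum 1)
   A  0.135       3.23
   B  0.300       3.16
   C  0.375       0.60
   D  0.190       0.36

Drum 1:
Rachford–Rice: g(ψ₁) = Σ zᵢ(Kᵢ−1)/(1+ψ₁(Kᵢ−1)) = 0.
g(0) = ΣzᵢKᵢ − 1 = 0.677 and g(1) = 1 − Σzᵢ/Kᵢ = -0.290, so a root lies in (0, 1).
Newton–Raphson from ψ₁ = 0.5:
  ψ₁ = 0.500: g = 0.0876, g' = -0.736 → ψ₁ = 0.619
  ψ₁ = 0.619: g = 0.0030, g' = -0.694 → ψ₁ = 0.623
Converged at ψ₁ = 0.623.
Drum-1 compositions:
  A: x = 0.056, y = 0.182
  B: x = 0.128, y = 0.404
  C: x = 0.500, y = 0.300
  D: x = 0.316, y = 0.114
Drum-2 feed = drum-1 vapor: z₂ = (0.1824, 0.4040, 0.2997, 0.1138).
Drum 2:
Material balance + equilibrium reduce to Σ zᵢ(Kᵢ−1)/(1+ψ₂(Kᵢ−1)) = 0.
Feasibility: ΣzᵢKᵢ = 1.209, Σzᵢ/Kᵢ = 1.717 — both > 1, two phases present.
Iterate (Newton) starting at ψ₂ = 0.41:
  ψ₂ = 0.410: g = -0.0314, g' = -0.621 → ψ₂ = 0.359
  ψ₂ = 0.359: g = -0.0006, g' = -0.599 → ψ₂ = 0.358
Converged at ψ₂ = 0.358.
  A: x = 0.139, y = 0.260
  B: x = 0.311, y = 0.570
  C: x = 0.391, y = 0.137
  D: x = 0.159, y = 0.033

x_D (drum 2) = 0.159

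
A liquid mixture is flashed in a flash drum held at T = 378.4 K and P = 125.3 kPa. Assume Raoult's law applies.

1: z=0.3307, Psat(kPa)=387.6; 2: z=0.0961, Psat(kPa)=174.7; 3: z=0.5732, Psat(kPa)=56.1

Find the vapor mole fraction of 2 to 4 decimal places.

Raoult's law: Kᵢ = Pᵢˢᵃᵗ/P = Pᵢˢᵃᵗ/125.3.
  K_1 = 387.6/125.3 = 3.093376, K_2 = 174.7/125.3 = 1.394254, K_3 = 56.1/125.3 = 0.447725
Iterate (Newton) starting at V/F = 0.68:
  V/F = 0.6800: g = -0.19141, g' = -0.7044 → V/F = 0.4083
  V/F = 0.4083: g = -0.00281, g' = -0.7238 → V/F = 0.4044
Converged at V/F = 0.4044.
Compositions from xᵢ = zᵢ/(1+V/F(Kᵢ−1)), yᵢ = Kᵢxᵢ:
  1: x = 0.1791, y = 0.5540
  2: x = 0.0829, y = 0.1156
  3: x = 0.7380, y = 0.3304

y_2 = 0.1156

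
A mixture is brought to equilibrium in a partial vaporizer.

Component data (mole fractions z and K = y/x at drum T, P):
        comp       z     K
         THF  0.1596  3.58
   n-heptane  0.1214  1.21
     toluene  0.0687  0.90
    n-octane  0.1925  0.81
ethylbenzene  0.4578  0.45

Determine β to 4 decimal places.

β = 0.1535

Rachford–Rice: g(β) = Σ zᵢ(Kᵢ−1)/(1+β(Kᵢ−1)) = 0.
g(0) = ΣzᵢKᵢ − 1 = 0.1420 and g(1) = 1 − Σzᵢ/Kᵢ = -0.4762, so a root lies in (0, 1).
Newton–Raphson from β = 0.5:
  β = 0.5000: g = -0.19206, g' = -0.4797 → β = 0.0996
  β = 0.0996: g = 0.04195, g' = -0.8404 → β = 0.1495
  β = 0.1495: g = 0.00289, g' = -0.7307 → β = 0.1535
Converged at β = 0.1535.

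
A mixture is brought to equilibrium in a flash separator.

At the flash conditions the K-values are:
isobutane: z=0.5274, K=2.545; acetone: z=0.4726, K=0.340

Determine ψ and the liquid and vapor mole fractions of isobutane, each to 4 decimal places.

ψ = 0.4932, x_isobutane = 0.2993, y_isobutane = 0.7618

Rachford–Rice: g(ψ) = Σ zᵢ(Kᵢ−1)/(1+ψ(Kᵢ−1)) = 0.
g(0) = ΣzᵢKᵢ − 1 = 0.5029 and g(1) = 1 − Σzᵢ/Kᵢ = -0.5972, so a root lies in (0, 1).
Newton–Raphson from ψ = 0.35:
  ψ = 0.3500: g = 0.12324, g' = -0.8784 → ψ = 0.4903
  ψ = 0.4903: g = 0.00249, g' = -0.8575 → ψ = 0.4932
Converged at ψ = 0.4932.
Compositions from xᵢ = zᵢ/(1+ψ(Kᵢ−1)), yᵢ = Kᵢxᵢ:
  isobutane: x = 0.2993, y = 0.7618
  acetone: x = 0.7007, y = 0.2382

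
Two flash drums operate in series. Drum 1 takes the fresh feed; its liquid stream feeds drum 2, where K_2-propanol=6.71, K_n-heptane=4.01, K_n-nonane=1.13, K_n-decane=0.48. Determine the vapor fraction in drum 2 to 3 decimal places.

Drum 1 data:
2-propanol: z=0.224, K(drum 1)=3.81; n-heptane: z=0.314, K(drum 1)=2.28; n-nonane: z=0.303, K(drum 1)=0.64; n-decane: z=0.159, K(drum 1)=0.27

V/F (drum 2) = 0.697

Drum 1:
Rachford–Rice: g(ψ₁) = Σ zᵢ(Kᵢ−1)/(1+ψ₁(Kᵢ−1)) = 0.
g(0) = ΣzᵢKᵢ − 1 = 0.806 and g(1) = 1 − Σzᵢ/Kᵢ = -0.259, so a root lies in (0, 1).
Iterate (Newton) starting at ψ₁ = 0.38:
  ψ₁ = 0.380: g = 0.2878, g' = -0.861 → ψ₁ = 0.714
  ψ₁ = 0.714: g = 0.0301, g' = -0.777 → ψ₁ = 0.753
  ψ₁ = 0.753: g = -0.0005, g' = -0.807 → ψ₁ = 0.752
Converged at ψ₁ = 0.752.
Drum-1 compositions:
  2-propanol: x = 0.072, y = 0.274
  n-heptane: x = 0.160, y = 0.365
  n-nonane: x = 0.415, y = 0.266
  n-decane: x = 0.353, y = 0.095
Drum-2 feed = drum-1 liquid: z₂ = (0.0719, 0.1600, 0.4155, 0.3526).
Drum 2:
Iterate (Newton) starting at ψ₂ = 0.63:
  ψ₂ = 0.630: g = 0.0329, g' = -0.501 → ψ₂ = 0.696
  ψ₂ = 0.696: g = 0.0005, g' = -0.486 → ψ₂ = 0.697
Converged at ψ₂ = 0.697.
  2-propanol: x = 0.014, y = 0.097
  n-heptane: x = 0.052, y = 0.207
  n-nonane: x = 0.381, y = 0.431
  n-decane: x = 0.553, y = 0.265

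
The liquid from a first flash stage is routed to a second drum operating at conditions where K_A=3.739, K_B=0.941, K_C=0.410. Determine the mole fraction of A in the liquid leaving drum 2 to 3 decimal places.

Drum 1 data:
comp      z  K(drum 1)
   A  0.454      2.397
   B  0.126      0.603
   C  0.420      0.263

x_A (drum 2) = 0.154

Drum 1:
Material balance + equilibrium reduce to Σ zᵢ(Kᵢ−1)/(1+ψ₁(Kᵢ−1)) = 0.
Feasibility: ΣzᵢKᵢ = 1.275, Σzᵢ/Kᵢ = 1.995 — both > 1, two phases present.
Iterate (Newton) starting at ψ₁ = 0.5:
  ψ₁ = 0.500: g = -0.1792, g' = -0.910 → ψ₁ = 0.303
  ψ₁ = 0.303: g = -0.0099, g' = -0.841 → ψ₁ = 0.291
Converged at ψ₁ = 0.291.
Drum-1 compositions:
  A: x = 0.323, y = 0.773
  B: x = 0.142, y = 0.086
  C: x = 0.535, y = 0.141
Drum-2 feed = drum-1 liquid: z₂ = (0.3227, 0.1425, 0.5349).
Drum 2:
Let ψ₂ = V/F and solve Σ zᵢ(Kᵢ−1)/(1+ψ₂(Kᵢ−1)) = 0.
Check two-phase: ΣzᵢKᵢ = 1.560 > 1 and Σzᵢ/Kᵢ = 1.542 > 1, so g(0) = 0.560 > 0 and g(1) = -0.542 < 0.
Iterate (Newton) starting at ψ₂ = 0.33:
  ψ₂ = 0.330: g = 0.0638, g' = -0.955 → ψ₂ = 0.397
  ψ₂ = 0.397: g = 0.0029, g' = -0.874 → ψ₂ = 0.400
Converged at ψ₂ = 0.400.
  A: x = 0.154, y = 0.576
  B: x = 0.146, y = 0.137
  C: x = 0.700, y = 0.287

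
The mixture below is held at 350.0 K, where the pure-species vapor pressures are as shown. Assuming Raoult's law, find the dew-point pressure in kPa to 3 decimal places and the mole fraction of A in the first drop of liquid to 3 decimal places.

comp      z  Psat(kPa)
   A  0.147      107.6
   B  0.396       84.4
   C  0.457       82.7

At the dew point ψ → 1, so Σzᵢ/Kᵢ = 1 with Kᵢ = Pᵢˢᵃᵗ/P ⇒ 1/P = Σzᵢ/Pᵢˢᵃᵗ.
1/P = 0.147/107.6 + 0.396/84.4 + 0.457/82.7 = 0.011584 ⇒ P = 86.325 kPa
xᵢ = zᵢP/Pᵢˢᵃᵗ ⇒ x_A = 0.147·86.325/107.6 = 0.118

Pdew = 86.325 kPa, x_A = 0.118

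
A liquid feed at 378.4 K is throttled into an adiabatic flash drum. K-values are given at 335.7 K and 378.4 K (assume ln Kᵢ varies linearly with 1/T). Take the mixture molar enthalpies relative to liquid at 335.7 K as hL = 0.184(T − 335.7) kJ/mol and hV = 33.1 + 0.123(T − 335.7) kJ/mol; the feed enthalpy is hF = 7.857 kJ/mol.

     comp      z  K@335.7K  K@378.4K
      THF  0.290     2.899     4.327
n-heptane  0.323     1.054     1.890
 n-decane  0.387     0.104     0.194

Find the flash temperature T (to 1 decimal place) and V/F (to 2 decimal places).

T = 338.5 K, V/F = 0.22

Adiabatic flash: solve Rachford–Rice at each trial T, then check hF = ψ·hV(T) + (1−ψ)·hL(T).
  T = 335.7 K: K = (2.899, 1.054, 0.104), RR gives ψ = 0.194, H_out = 6.421 kJ/mol
  T = 378.4 K: K = (4.327, 1.890, 0.194), RR gives ψ = 0.530, H_out = 24.018 kJ/mol
  T = 357.0 K: K = (3.583, 1.435, 0.145), RR gives ψ = 0.387, H_out = 16.228 kJ/mol
  T = 346.4 K: K = (3.235, 1.237, 0.123), RR gives ψ = 0.299, H_out = 11.674 kJ/mol
  T = 341.0 K: K = (3.063, 1.142, 0.113), RR gives ψ = 0.248, H_out = 9.115 kJ/mol
  T = 338.4 K: K = (2.982, 1.098, 0.109), RR gives ψ = 0.222, H_out = 7.817 kJ/mol
  T = 339.7 K: K = (3.023, 1.120, 0.111), RR gives ψ = 0.235, H_out = 8.472 kJ/mol
Linear interpolation between T = 338.4 (H_out = 7.817) and T = 339.7 (H_out = 8.472) on hF = 7.857 gives T ≈ 338.5 K, at which ψ = 0.22.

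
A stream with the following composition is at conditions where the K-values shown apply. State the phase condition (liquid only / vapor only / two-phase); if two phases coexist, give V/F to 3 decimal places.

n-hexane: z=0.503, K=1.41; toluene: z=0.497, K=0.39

ΣzᵢKᵢ = 0.903; Σzᵢ/Kᵢ = 1.631.
Since ΣzᵢKᵢ < 1 the mixture is below its bubble point — single liquid phase.

liquid only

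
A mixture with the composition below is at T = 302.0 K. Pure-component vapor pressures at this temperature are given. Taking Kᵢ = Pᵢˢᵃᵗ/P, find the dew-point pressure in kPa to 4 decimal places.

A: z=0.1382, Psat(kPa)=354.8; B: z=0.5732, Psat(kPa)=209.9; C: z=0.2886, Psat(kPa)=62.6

Pdew = 129.3567 kPa

At the dew point ψ → 1, so Σzᵢ/Kᵢ = 1 with Kᵢ = Pᵢˢᵃᵗ/P ⇒ 1/P = Σzᵢ/Pᵢˢᵃᵗ.
1/P = 0.1382/354.8 + 0.5732/209.9 + 0.2886/62.6 = 0.0077306 ⇒ P = 129.3567 kPa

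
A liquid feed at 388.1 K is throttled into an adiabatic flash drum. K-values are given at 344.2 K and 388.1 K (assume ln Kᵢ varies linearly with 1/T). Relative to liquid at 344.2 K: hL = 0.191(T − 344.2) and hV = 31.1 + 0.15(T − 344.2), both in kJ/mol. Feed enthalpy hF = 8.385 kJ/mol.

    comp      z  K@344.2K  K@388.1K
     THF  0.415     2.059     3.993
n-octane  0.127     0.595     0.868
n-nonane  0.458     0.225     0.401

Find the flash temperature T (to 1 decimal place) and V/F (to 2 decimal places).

Adiabatic flash: solve Rachford–Rice at each trial T, then check hF = ψ·hV(T) + (1−ψ)·hL(T).
  T = 344.2 K: K = (2.059, 0.595, 0.225), RR gives ψ = 0.044, H_out = 1.371 kJ/mol
  T = 388.1 K: K = (3.993, 0.868, 0.401), RR gives ψ = 0.598, H_out = 25.892 kJ/mol
  T = 366.1 K: K = (2.923, 0.727, 0.305), RR gives ψ = 0.369, H_out = 15.340 kJ/mol
  T = 355.1 K: K = (2.464, 0.659, 0.263), RR gives ψ = 0.232, H_out = 9.179 kJ/mol
  T = 349.6 K: K = (2.254, 0.626, 0.243), RR gives ψ = 0.146, H_out = 5.546 kJ/mol
  T = 352.4 K: K = (2.360, 0.643, 0.253), RR gives ψ = 0.192, H_out = 7.458 kJ/mol
  T = 353.8 K: K = (2.414, 0.651, 0.258), RR gives ψ = 0.213, H_out = 8.364 kJ/mol
Linear interpolation between T = 353.8 (H_out = 8.364) and T = 355.1 (H_out = 9.179) on hF = 8.385 gives T ≈ 353.8 K, at which ψ = 0.21.

T = 353.8 K, V/F = 0.21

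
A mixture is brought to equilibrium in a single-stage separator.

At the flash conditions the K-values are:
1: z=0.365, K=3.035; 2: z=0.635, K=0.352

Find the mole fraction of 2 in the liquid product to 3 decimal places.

Rachford–Rice: g(V/F) = Σ zᵢ(Kᵢ−1)/(1+V/F(Kᵢ−1)) = 0.
Check two-phase: ΣzᵢKᵢ = 1.331 > 1 and Σzᵢ/Kᵢ = 1.924 > 1, so g(0) = 0.331 > 0 and g(1) = -0.924 < 0.
Iterate (Newton) starting at V/F = 0.5:
  V/F = 0.500: g = -0.2405, g' = -0.955 → V/F = 0.248
  V/F = 0.248: g = 0.0033, g' = -1.046 → V/F = 0.251
Converged at V/F = 0.251.
Compositions from xᵢ = zᵢ/(1+V/F(Kᵢ−1)), yᵢ = Kᵢxᵢ:
  1: x = 0.242, y = 0.733
  2: x = 0.758, y = 0.267

x_2 = 0.758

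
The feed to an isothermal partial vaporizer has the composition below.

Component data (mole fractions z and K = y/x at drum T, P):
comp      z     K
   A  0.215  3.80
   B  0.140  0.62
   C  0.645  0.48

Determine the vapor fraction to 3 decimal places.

Newton iteration, ψ⁰ = 0.33:
  ψ = 0.330: g = -0.1528, g' = -0.736 → ψ = 0.122
  ψ = 0.122: g = 0.0344, g' = -1.156 → ψ = 0.152
  ψ = 0.152: g = 0.0015, g' = -1.057 → ψ = 0.154
Converged at ψ = 0.154.

ψ = 0.154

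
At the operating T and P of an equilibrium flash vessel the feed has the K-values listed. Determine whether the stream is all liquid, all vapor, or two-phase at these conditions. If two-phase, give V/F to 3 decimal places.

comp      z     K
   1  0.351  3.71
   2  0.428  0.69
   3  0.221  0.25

ΣzᵢKᵢ = 1.653; Σzᵢ/Kᵢ = 1.599.
Both exceed 1, so a two-phase solution exists.
Iterate (Newton) starting at ψ = 0.5:
  ψ = 0.500: g = -0.0183, g' = -0.841 → ψ = 0.478
Converged at ψ = 0.478.

two-phase, V/F = 0.478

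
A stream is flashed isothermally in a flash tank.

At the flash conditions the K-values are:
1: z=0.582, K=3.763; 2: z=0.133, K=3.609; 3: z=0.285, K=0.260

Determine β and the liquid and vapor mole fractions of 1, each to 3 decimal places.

Let β = V/F and solve Σ zᵢ(Kᵢ−1)/(1+β(Kᵢ−1)) = 0.
Check two-phase: ΣzᵢKᵢ = 2.744 > 1 and Σzᵢ/Kᵢ = 1.288 > 1, so g(0) = 1.744 > 0 and g(1) = -0.288 < 0.
Newton iteration, β⁰ = 0.67:
  β = 0.670: g = 0.2720, g' = -1.280 → β = 0.882
  β = 0.882: g = -0.0350, g' = -1.755 → β = 0.862
Converged at β = 0.862.
Compositions from xᵢ = zᵢ/(1+β(Kᵢ−1)), yᵢ = Kᵢxᵢ:
  1: x = 0.172, y = 0.648
  2: x = 0.041, y = 0.148
  3: x = 0.787, y = 0.205

β = 0.862, x_1 = 0.172, y_1 = 0.648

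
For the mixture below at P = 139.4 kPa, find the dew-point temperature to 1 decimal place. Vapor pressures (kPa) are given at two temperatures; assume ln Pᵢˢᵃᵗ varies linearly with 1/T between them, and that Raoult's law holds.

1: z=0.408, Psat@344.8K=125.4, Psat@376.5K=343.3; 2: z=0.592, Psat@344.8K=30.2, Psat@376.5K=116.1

T = 373.0 K

Dew-point temperature: Σzᵢ·P/Pᵢˢᵃᵗ(T) = 1. Interpolate ln Pᵢˢᵃᵗ = aᵢ + bᵢ/T.
  T = 344.8 K: ΣzᵢP/Pᵢˢᵃᵗ = 3.1862
  T = 376.5 K: ΣzᵢP/Pᵢˢᵃᵗ = 0.8765
  T = 360.6 K: ΣzᵢP/Pᵢˢᵃᵗ = 1.6245
  T = 368.6 K: ΣzᵢP/Pᵢˢᵃᵗ = 1.1825
  T = 372.6 K: ΣzᵢP/Pᵢˢᵃᵗ = 1.0144
  T = 374.6 K: ΣzᵢP/Pᵢˢᵃᵗ = 0.9408
Interpolating between 372.6 K and 374.6 K gives T ≈ 373.0 K.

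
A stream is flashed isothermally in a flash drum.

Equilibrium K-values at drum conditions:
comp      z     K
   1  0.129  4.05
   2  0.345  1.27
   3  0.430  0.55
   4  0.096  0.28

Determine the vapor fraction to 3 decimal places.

Material balance + equilibrium reduce to Σ zᵢ(Kᵢ−1)/(1+ψ(Kᵢ−1)) = 0.
g(0) = ΣzᵢKᵢ − 1 = 0.224 and g(1) = 1 − Σzᵢ/Kᵢ = -0.428, so a root lies in (0, 1).
Iterate (Newton) starting at ψ = 0.33:
  ψ = 0.330: g = -0.0363, g' = -0.525 → ψ = 0.261
  ψ = 0.261: g = 0.0018, g' = -0.581 → ψ = 0.264
Converged at ψ = 0.264.

ψ = 0.264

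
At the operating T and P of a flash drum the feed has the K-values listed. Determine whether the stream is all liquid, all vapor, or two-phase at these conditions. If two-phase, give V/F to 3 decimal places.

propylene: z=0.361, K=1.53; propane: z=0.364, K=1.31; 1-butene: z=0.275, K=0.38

two-phase, V/F = 0.506

ΣzᵢKᵢ = 1.134; Σzᵢ/Kᵢ = 1.237.
Both exceed 1, so a two-phase solution exists.
Rachford–Rice: g(ψ) = Σ zᵢ(Kᵢ−1)/(1+ψ(Kᵢ−1)) = 0.
Iterate (Newton) starting at ψ = 0.5:
  ψ = 0.500: g = 0.0018, g' = -0.312 → ψ = 0.506
Converged at ψ = 0.506.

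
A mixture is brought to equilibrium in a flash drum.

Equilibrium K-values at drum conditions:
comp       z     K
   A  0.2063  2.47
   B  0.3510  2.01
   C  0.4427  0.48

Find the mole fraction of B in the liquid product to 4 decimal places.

x_B = 0.2067

Rachford–Rice: g(V/F) = Σ zᵢ(Kᵢ−1)/(1+V/F(Kᵢ−1)) = 0.
Feasibility: ΣzᵢKᵢ = 1.4276, Σzᵢ/Kᵢ = 1.1804 — both > 1, two phases present.
Newton iteration, V/F⁰ = 0.5:
  V/F = 0.5000: g = 0.09926, g' = -0.5248 → V/F = 0.6891
  V/F = 0.6891: g = 0.00090, g' = -0.5252 → V/F = 0.6909
Converged at V/F = 0.6909.
Compositions from xᵢ = zᵢ/(1+V/F(Kᵢ−1)), yᵢ = Kᵢxᵢ:
  A: x = 0.1024, y = 0.2528
  B: x = 0.2067, y = 0.4156
  C: x = 0.6909, y = 0.3316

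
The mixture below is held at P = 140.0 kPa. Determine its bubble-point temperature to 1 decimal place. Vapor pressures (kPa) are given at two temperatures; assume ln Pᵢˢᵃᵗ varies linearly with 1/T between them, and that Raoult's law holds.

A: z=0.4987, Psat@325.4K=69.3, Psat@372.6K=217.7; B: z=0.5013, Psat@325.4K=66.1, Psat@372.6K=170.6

Bubble-point temperature: ΣzᵢPᵢˢᵃᵗ(T) = P. Interpolate ln Pᵢˢᵃᵗ = aᵢ + bᵢ/T.
  T = 325.4 K: ΣzᵢPᵢˢᵃᵗ = 67.70 kPa
  T = 372.6 K: ΣzᵢPᵢˢᵃᵗ = 194.09 kPa
  T = 349.0 K: ΣzᵢPᵢˢᵃᵗ = 118.64 kPa
  T = 360.8 K: ΣzᵢPᵢˢᵃᵗ = 152.93 kPa
  T = 354.9 K: ΣzᵢPᵢˢᵃᵗ = 134.97 kPa
  T = 357.9 K: ΣzᵢPᵢˢᵃᵗ = 143.90 kPa
  T = 356.4 K: ΣzᵢPᵢˢᵃᵗ = 139.38 kPa
Interpolating between 356.4 K and 357.9 K gives T ≈ 356.6 K.

T = 356.6 K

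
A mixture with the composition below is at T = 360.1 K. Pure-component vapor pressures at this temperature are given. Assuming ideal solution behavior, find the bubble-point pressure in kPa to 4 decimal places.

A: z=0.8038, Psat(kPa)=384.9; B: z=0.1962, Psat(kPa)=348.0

At the bubble point ψ → 0, so ΣzᵢKᵢ = 1 with Kᵢ = Pᵢˢᵃᵗ/P ⇒ P = ΣzᵢPᵢˢᵃᵗ.
P = 0.8038·384.9 + 0.1962·348.0 = 377.6602 kPa

Pbub = 377.6602 kPa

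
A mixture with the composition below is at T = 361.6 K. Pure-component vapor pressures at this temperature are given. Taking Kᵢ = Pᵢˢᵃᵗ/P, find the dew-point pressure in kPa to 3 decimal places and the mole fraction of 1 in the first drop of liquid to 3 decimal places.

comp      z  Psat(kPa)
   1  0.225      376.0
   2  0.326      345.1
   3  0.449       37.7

Pdew = 74.334 kPa, x_1 = 0.044

At the dew point ψ → 1, so Σzᵢ/Kᵢ = 1 with Kᵢ = Pᵢˢᵃᵗ/P ⇒ 1/P = Σzᵢ/Pᵢˢᵃᵗ.
1/P = 0.225/376.0 + 0.326/345.1 + 0.449/37.7 = 0.013453 ⇒ P = 74.334 kPa
xᵢ = zᵢP/Pᵢˢᵃᵗ ⇒ x_1 = 0.225·74.334/376.0 = 0.044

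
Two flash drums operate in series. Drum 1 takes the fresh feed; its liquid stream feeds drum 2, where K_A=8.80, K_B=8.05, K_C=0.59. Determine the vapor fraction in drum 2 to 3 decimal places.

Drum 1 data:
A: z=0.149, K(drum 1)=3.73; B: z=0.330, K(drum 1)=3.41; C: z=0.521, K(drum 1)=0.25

Drum 1:
Iterate (Newton) starting at ψ₁ = 0.5:
  ψ₁ = 0.500: g = -0.0925, g' = -1.343 → ψ₁ = 0.431
Converged at ψ₁ = 0.431.
Drum-1 compositions:
  A: x = 0.068, y = 0.255
  B: x = 0.162, y = 0.552
  C: x = 0.770, y = 0.192
Drum-2 feed = drum-1 liquid: z₂ = (0.0685, 0.1619, 0.7696).
Drum 2:
Material balance + equilibrium reduce to Σ zᵢ(Kᵢ−1)/(1+ψ₂(Kᵢ−1)) = 0.
Feasibility: ΣzᵢKᵢ = 2.360, Σzᵢ/Kᵢ = 1.332 — both > 1, two phases present.
Newton iteration, ψ₂⁰ = 0.5:
  ψ₂ = 0.500: g = -0.0356, g' = -0.771 → ψ₂ = 0.454
  ψ₂ = 0.454: g = 0.0018, g' = -0.854 → ψ₂ = 0.456
Converged at ψ₂ = 0.456.
  A: x = 0.015, y = 0.132
  B: x = 0.038, y = 0.309
  C: x = 0.947, y = 0.558

V/F (drum 2) = 0.456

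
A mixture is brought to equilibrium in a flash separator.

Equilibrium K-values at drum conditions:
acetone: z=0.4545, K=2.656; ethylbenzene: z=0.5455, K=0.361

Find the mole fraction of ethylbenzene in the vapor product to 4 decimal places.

y_ethylbenzene = 0.2605

Material balance + equilibrium reduce to Σ zᵢ(Kᵢ−1)/(1+ψ(Kᵢ−1)) = 0.
Feasibility: ΣzᵢKᵢ = 1.4041, Σzᵢ/Kᵢ = 1.6822 — both > 1, two phases present.
Iterate (Newton) starting at ψ = 0.39:
  ψ = 0.3900: g = -0.00697, g' = -0.8553 → ψ = 0.3818
  ψ = 0.3818: g = 0.00001, g' = -0.8575 → ψ = 0.3819
Converged at ψ = 0.3819.
Compositions from xᵢ = zᵢ/(1+ψ(Kᵢ−1)), yᵢ = Kᵢxᵢ:
  acetone: x = 0.2784, y = 0.7395
  ethylbenzene: x = 0.7216, y = 0.2605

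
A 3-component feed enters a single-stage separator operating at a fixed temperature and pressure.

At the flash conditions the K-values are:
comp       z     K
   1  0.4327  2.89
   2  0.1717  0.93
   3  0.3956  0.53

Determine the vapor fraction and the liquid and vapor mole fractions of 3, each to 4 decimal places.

ψ = 0.8316, x_3 = 0.6494, y_3 = 0.3442

Rachford–Rice: g(ψ) = Σ zᵢ(Kᵢ−1)/(1+ψ(Kᵢ−1)) = 0.
Check two-phase: ΣzᵢKᵢ = 1.6199 > 1 and Σzᵢ/Kᵢ = 1.0808 > 1, so g(0) = 0.6199 > 0 and g(1) = -0.0808 < 0.
Newton iteration, ψ⁰ = 0.67:
  ψ = 0.6700: g = 0.07685, g' = -0.4880 → ψ = 0.8275
  ψ = 0.8275: g = 0.00195, g' = -0.4701 → ψ = 0.8316
Converged at ψ = 0.8316.
Compositions from xᵢ = zᵢ/(1+ψ(Kᵢ−1)), yᵢ = Kᵢxᵢ:
  1: x = 0.1683, y = 0.4862
  2: x = 0.1823, y = 0.1696
  3: x = 0.6494, y = 0.3442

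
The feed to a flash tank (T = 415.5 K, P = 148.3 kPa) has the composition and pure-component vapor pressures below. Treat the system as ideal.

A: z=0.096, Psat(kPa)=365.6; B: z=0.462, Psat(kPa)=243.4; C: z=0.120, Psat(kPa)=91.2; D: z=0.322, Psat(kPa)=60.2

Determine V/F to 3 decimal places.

Raoult's law: Kᵢ = Pᵢˢᵃᵗ/P = Pᵢˢᵃᵗ/148.3.
  K_A = 365.6/148.3 = 2.46527, K_B = 243.4/148.3 = 1.64127, K_C = 91.2/148.3 = 0.61497, K_D = 60.2/148.3 = 0.40593
Rachford–Rice: g(V/F) = Σ zᵢ(Kᵢ−1)/(1+V/F(Kᵢ−1)) = 0.
Check two-phase: ΣzᵢKᵢ = 1.199 > 1 and Σzᵢ/Kᵢ = 1.309 > 1, so g(0) = 0.199 > 0 and g(1) = -0.309 < 0.
Newton–Raphson from V/F = 0.45:
  V/F = 0.450: g = -0.0023, g' = -0.427 → V/F = 0.445
Converged at V/F = 0.445.

V/F = 0.445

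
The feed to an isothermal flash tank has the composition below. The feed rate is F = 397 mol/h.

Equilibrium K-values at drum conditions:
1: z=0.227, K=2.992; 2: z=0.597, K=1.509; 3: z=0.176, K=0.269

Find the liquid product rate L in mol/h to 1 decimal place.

L = 42.0 mol/h

Newton–Raphson from V/F = 0.5:
  V/F = 0.500: g = 0.2660, g' = -0.558 → V/F = 0.977
  V/F = 0.977: g = -0.0934, g' = -1.323 → V/F = 0.906
  V/F = 0.906: g = -0.0119, g' = -1.012 → V/F = 0.894
Converged at V/F = 0.894.
Then V = V/F·F = 0.8941·397 = 355.0 mol/h and L = F − V = 42.0 mol/h.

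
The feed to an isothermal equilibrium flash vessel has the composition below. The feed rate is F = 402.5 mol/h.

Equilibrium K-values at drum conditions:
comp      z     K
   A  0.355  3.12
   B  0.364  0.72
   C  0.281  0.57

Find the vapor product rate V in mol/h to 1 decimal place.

Rachford–Rice: g(ψ) = Σ zᵢ(Kᵢ−1)/(1+ψ(Kᵢ−1)) = 0.
Feasibility: ΣzᵢKᵢ = 1.530, Σzᵢ/Kᵢ = 1.112 — both > 1, two phases present.
Newton–Raphson from ψ = 0.5:
  ψ = 0.500: g = 0.0929, g' = -0.499 → ψ = 0.686
  ψ = 0.686: g = 0.0090, g' = -0.413 → ψ = 0.708
Converged at ψ = 0.708.
Then V = ψ·F = 0.7082·402.5 = 285.1 mol/h and L = F − V = 117.4 mol/h.

V = 285.1 mol/h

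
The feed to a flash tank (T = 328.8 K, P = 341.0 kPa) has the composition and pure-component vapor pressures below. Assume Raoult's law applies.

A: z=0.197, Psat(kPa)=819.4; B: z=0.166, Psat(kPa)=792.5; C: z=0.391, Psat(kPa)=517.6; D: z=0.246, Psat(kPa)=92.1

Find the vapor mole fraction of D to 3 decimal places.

Raoult's law: Kᵢ = Pᵢˢᵃᵗ/P = Pᵢˢᵃᵗ/341.0.
  K_A = 819.4/341.0 = 2.40293, K_B = 792.5/341.0 = 2.32405, K_C = 517.6/341.0 = 1.51789, K_D = 92.1/341.0 = 0.27009
Rachford–Rice: g(β) = Σ zᵢ(Kᵢ−1)/(1+β(Kᵢ−1)) = 0.
Feasibility: ΣzᵢKᵢ = 1.519, Σzᵢ/Kᵢ = 1.322 — both > 1, two phases present.
Newton iteration, β⁰ = 0.52:
  β = 0.520: g = 0.1601, g' = -0.637 → β = 0.771
  β = 0.771: g = -0.0246, g' = -0.900 → β = 0.744
  β = 0.744: g = -0.0007, g' = -0.849 → β = 0.743
Converged at β = 0.743.
Compositions from xᵢ = zᵢ/(1+β(Kᵢ−1)), yᵢ = Kᵢxᵢ:
  A: x = 0.096, y = 0.232
  B: x = 0.084, y = 0.194
  C: x = 0.282, y = 0.429
  D: x = 0.538, y = 0.145

y_D = 0.145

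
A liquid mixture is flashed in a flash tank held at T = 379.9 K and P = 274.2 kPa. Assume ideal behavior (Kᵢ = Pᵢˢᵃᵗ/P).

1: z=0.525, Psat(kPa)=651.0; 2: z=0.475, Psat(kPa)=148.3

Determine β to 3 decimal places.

β = 0.798

Raoult's law: Kᵢ = Pᵢˢᵃᵗ/P = Pᵢˢᵃᵗ/274.2.
  K_1 = 651.0/274.2 = 2.37418, K_2 = 148.3/274.2 = 0.54085
Binary case is linear: z₁(K₁−1)(1+β(K₂−1)) + z₂(K₂−1)(1+β(K₁−1)) = 0
⇒ β = [z₁(K₁−1)+z₂(K₂−1)] / [−(K₁−1)(K₂−1)] = 0.5033/0.6310 = 0.798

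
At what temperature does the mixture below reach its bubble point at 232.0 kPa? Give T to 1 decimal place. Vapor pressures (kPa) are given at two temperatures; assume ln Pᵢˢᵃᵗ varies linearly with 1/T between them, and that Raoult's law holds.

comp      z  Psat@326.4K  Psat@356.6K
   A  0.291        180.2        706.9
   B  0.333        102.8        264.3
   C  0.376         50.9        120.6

Bubble-point temperature: ΣzᵢPᵢˢᵃᵗ(T) = P. Interpolate ln Pᵢˢᵃᵗ = aᵢ + bᵢ/T.
  T = 326.4 K: ΣzᵢPᵢˢᵃᵗ = 105.81 kPa
  T = 356.6 K: ΣzᵢPᵢˢᵃᵗ = 339.07 kPa
  T = 341.5 K: ΣzᵢPᵢˢᵃᵗ = 193.12 kPa
  T = 349.1 K: ΣzᵢPᵢˢᵃᵗ = 257.57 kPa
  T = 345.3 K: ΣzᵢPᵢˢᵃᵗ = 223.30 kPa
  T = 347.2 K: ΣzᵢPᵢˢᵃᵗ = 239.89 kPa
Interpolating between 345.3 K and 347.2 K gives T ≈ 346.3 K.

T = 346.3 K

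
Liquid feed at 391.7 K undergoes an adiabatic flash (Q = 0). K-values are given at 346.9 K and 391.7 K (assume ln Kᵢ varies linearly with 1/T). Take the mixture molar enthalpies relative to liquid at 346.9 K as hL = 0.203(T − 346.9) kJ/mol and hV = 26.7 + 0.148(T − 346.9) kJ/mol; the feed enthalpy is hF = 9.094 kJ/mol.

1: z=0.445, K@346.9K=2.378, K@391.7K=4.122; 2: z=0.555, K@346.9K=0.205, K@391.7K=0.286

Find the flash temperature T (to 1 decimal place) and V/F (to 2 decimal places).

T = 358.3 K, V/F = 0.26

Adiabatic flash: solve Rachford–Rice at each trial T, then check hF = ψ·hV(T) + (1−ψ)·hL(T).
  T = 346.9 K: K = (2.378, 0.205), RR gives ψ = 0.157, H_out = 4.192 kJ/mol
  T = 391.7 K: K = (4.122, 0.286), RR gives ψ = 0.445, H_out = 19.891 kJ/mol
  T = 369.3 K: K = (3.184, 0.245), RR gives ψ = 0.335, H_out = 13.077 kJ/mol
  T = 358.1 K: K = (2.764, 0.225), RR gives ψ = 0.259, H_out = 9.035 kJ/mol
  T = 363.7 K: K = (2.970, 0.235), RR gives ψ = 0.300, H_out = 11.131 kJ/mol
  T = 360.9 K: K = (2.866, 0.230), RR gives ψ = 0.280, H_out = 10.105 kJ/mol
  T = 359.5 K: K = (2.815, 0.227), RR gives ψ = 0.270, H_out = 9.576 kJ/mol
Linear interpolation between T = 358.1 (H_out = 9.035) and T = 359.5 (H_out = 9.576) on hF = 9.094 gives T ≈ 358.3 K, at which ψ = 0.26.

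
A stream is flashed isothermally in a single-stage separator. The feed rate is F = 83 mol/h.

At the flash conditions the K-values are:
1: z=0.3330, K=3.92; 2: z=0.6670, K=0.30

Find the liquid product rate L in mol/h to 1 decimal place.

Binary case is linear: z₁(K₁−1)(1+V/F(K₂−1)) + z₂(K₂−1)(1+V/F(K₁−1)) = 0
⇒ V/F = [z₁(K₁−1)+z₂(K₂−1)] / [−(K₁−1)(K₂−1)] = 0.50546/2.04400 = 0.2473
Then V = V/F·F = 0.2473·83 = 20.5 mol/h and L = F − V = 62.5 mol/h.

L = 62.5 mol/h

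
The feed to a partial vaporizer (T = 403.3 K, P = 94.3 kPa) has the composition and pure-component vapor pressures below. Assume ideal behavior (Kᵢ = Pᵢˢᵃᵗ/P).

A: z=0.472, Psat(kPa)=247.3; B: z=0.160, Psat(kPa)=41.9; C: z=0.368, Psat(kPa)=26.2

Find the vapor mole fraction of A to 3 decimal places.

y_A = 0.770

Raoult's law: Kᵢ = Pᵢˢᵃᵗ/P = Pᵢˢᵃᵗ/94.3.
  K_A = 247.3/94.3 = 2.62248, K_B = 41.9/94.3 = 0.44433, K_C = 26.2/94.3 = 0.27784
Iterate (Newton) starting at β = 0.54:
  β = 0.540: g = -0.1545, g' = -0.970 → β = 0.381
  β = 0.381: g = -0.0059, g' = -0.919 → β = 0.374
Converged at β = 0.374.
Compositions from xᵢ = zᵢ/(1+β(Kᵢ−1)), yᵢ = Kᵢxᵢ:
  A: x = 0.294, y = 0.770
  B: x = 0.202, y = 0.090
  C: x = 0.504, y = 0.140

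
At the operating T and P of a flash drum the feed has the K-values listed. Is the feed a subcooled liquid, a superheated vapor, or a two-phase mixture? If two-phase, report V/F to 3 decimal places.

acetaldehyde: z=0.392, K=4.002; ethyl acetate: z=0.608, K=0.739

superheated vapor

ΣzᵢKᵢ = 2.018; Σzᵢ/Kᵢ = 0.921.
Since Σzᵢ/Kᵢ < 1 the mixture is above its dew point — single vapor phase.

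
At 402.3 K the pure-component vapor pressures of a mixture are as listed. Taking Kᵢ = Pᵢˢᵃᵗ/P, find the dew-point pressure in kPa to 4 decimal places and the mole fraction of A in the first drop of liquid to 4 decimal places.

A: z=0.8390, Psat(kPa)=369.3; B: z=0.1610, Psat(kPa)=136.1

At the dew point ψ → 1, so Σzᵢ/Kᵢ = 1 with Kᵢ = Pᵢˢᵃᵗ/P ⇒ 1/P = Σzᵢ/Pᵢˢᵃᵗ.
1/P = 0.8390/369.3 + 0.1610/136.1 = 0.0034548 ⇒ P = 289.4507 kPa
xᵢ = zᵢP/Pᵢˢᵃᵗ ⇒ x_A = 0.8390·289.4507/369.3 = 0.6576

Pdew = 289.4507 kPa, x_A = 0.6576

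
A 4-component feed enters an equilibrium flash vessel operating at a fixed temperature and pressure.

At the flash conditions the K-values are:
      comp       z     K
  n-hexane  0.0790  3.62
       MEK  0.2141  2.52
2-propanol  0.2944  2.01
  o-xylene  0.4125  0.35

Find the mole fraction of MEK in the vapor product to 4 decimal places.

Material balance + equilibrium reduce to Σ zᵢ(Kᵢ−1)/(1+ψ(Kᵢ−1)) = 0.
Check two-phase: ΣzᵢKᵢ = 1.5616 > 1 and Σzᵢ/Kᵢ = 1.4318 > 1, so g(0) = 0.5616 > 0 and g(1) = -0.4318 < 0.
Newton–Raphson from ψ = 0.5:
  ψ = 0.5000: g = 0.07485, g' = -0.7764 → ψ = 0.5964
  ψ = 0.5964: g = -0.00085, g' = -0.8004 → ψ = 0.5954
Converged at ψ = 0.5954.
Compositions from xᵢ = zᵢ/(1+ψ(Kᵢ−1)), yᵢ = Kᵢxᵢ:
  n-hexane: x = 0.0309, y = 0.1117
  MEK: x = 0.1124, y = 0.2832
  2-propanol: x = 0.1839, y = 0.3695
  o-xylene: x = 0.6729, y = 0.2355

y_MEK = 0.2832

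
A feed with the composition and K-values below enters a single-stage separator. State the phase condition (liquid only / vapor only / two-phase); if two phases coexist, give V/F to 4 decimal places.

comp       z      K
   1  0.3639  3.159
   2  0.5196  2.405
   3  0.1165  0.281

ΣzᵢKᵢ = 2.4319; Σzᵢ/Kᵢ = 0.7458.
Since Σzᵢ/Kᵢ < 1 the mixture is above its dew point — single vapor phase.

vapor only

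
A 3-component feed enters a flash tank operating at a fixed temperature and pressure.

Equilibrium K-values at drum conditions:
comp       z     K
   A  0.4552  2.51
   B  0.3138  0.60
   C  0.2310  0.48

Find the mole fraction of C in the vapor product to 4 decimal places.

y_C = 0.1664

Rachford–Rice: g(β) = Σ zᵢ(Kᵢ−1)/(1+β(Kᵢ−1)) = 0.
Check two-phase: ΣzᵢKᵢ = 1.4417 > 1 and Σzᵢ/Kᵢ = 1.1856 > 1, so g(0) = 0.4417 > 0 and g(1) = -0.1856 < 0.
Newton iteration, β⁰ = 0.67:
  β = 0.6700: g = -0.01414, g' = -0.4973 → β = 0.6416
Converged at β = 0.6416.
Compositions from xᵢ = zᵢ/(1+β(Kᵢ−1)), yᵢ = Kᵢxᵢ:
  A: x = 0.2312, y = 0.5803
  B: x = 0.4221, y = 0.2533
  C: x = 0.3467, y = 0.1664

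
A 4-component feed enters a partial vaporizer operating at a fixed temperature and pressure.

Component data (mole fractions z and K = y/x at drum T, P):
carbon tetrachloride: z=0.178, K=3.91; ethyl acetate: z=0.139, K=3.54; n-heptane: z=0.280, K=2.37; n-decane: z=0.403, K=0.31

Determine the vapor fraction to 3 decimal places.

Newton–Raphson from ψ = 0.66:
  ψ = 0.660: g = 0.0001, g' = -1.094 → ψ = 0.660
Converged at ψ = 0.660.

ψ = 0.660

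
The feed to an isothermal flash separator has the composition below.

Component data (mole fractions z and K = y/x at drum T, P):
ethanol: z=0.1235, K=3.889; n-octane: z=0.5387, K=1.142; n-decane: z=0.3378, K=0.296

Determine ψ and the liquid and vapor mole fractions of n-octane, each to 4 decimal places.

Newton iteration, ψ⁰ = 0.5:
  ψ = 0.5000: g = -0.14961, g' = -0.5807 → ψ = 0.2423
  ψ = 0.2423: g = -0.00292, g' = -0.6101 → ψ = 0.2376
Converged at ψ = 0.2376.
Compositions from xᵢ = zᵢ/(1+ψ(Kᵢ−1)), yᵢ = Kᵢxᵢ:
  ethanol: x = 0.0732, y = 0.2848
  n-octane: x = 0.5211, y = 0.5951
  n-decane: x = 0.4056, y = 0.1201

ψ = 0.2376, x_n-octane = 0.5211, y_n-octane = 0.5951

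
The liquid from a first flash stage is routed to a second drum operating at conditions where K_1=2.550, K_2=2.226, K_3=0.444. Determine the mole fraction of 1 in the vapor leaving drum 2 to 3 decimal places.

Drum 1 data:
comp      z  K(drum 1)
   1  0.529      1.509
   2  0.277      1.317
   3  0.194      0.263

Drum 1:
Let ψ₁ = V/F and solve Σ zᵢ(Kᵢ−1)/(1+ψ₁(Kᵢ−1)) = 0.
Check two-phase: ΣzᵢKᵢ = 1.214 > 1 and Σzᵢ/Kᵢ = 1.299 > 1, so g(0) = 0.214 > 0 and g(1) = -0.299 < 0.
Newton iteration, ψ₁⁰ = 0.5:
  ψ₁ = 0.500: g = 0.0640, g' = -0.372 → ψ₁ = 0.672
  ψ₁ = 0.672: g = -0.0103, g' = -0.509 → ψ₁ = 0.652
  ψ₁ = 0.652: g = -0.0002, g' = -0.487 → ψ₁ = 0.651
Converged at ψ₁ = 0.651.
Drum-1 compositions:
  1: x = 0.397, y = 0.599
  2: x = 0.230, y = 0.302
  3: x = 0.373, y = 0.098
Drum-2 feed = drum-1 liquid: z₂ = (0.3973, 0.2296, 0.3731).
Drum 2:
Iterate (Newton) starting at ψ₂ = 0.58:
  ψ₂ = 0.580: g = 0.1826, g' = -0.634 → ψ₂ = 0.868
  ψ₂ = 0.868: g = -0.0021, g' = -0.685 → ψ₂ = 0.865
Converged at ψ₂ = 0.865.
  1: x = 0.170, y = 0.433
  2: x = 0.111, y = 0.248
  3: x = 0.719, y = 0.319

y_1 (drum 2) = 0.433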